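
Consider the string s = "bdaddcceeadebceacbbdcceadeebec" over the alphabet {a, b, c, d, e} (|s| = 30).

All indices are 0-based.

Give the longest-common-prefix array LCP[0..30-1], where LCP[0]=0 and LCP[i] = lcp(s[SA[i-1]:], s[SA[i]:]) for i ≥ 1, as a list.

[0, 1, 2, 3, 0, 1, 1, 2, 1, 0, 1, 1, 3, 1, 3, 2, 0, 1, 4, 1, 1, 2, 0, 2, 4, 1, 2, 1, 1, 2]

rank | idx | suffix
   0 |  15 | acbbdcceadeebec
   1 |   2 | addcceeadebceacbbdcceadeebec
   2 |   9 | adebceacbbdcceadeebec
   3 |  23 | adeebec
   4 |  17 | bbdcceadeebec
   5 |  12 | bceacbbdcceadeebec
   6 |   0 | bdaddcceeadebceacbbdcceadeebec
   7 |  18 | bdcceadeebec
   8 |  27 | bec
   9 |  29 | c
  10 |  16 | cbbdcceadeebec
  11 |  20 | cceadeebec
  12 |   5 | cceeadebceacbbdcceadeebec
  13 |  13 | ceacbbdcceadeebec
  14 |  21 | ceadeebec
  15 |   6 | ceeadebceacbbdcceadeebec
  16 |   1 | daddcceeadebceacbbdcceadeebec
  17 |  19 | dcceadeebec
  18 |   4 | dcceeadebceacbbdcceadeebec
  19 |   3 | ddcceeadebceacbbdcceadeebec
  20 |  10 | debceacbbdcceadeebec
  21 |  24 | deebec
  22 |  14 | eacbbdcceadeebec
  23 |   8 | eadebceacbbdcceadeebec
  24 |  22 | eadeebec
  25 |  11 | ebceacbbdcceadeebec
  26 |  26 | ebec
  27 |  28 | ec
  28 |   7 | eeadebceacbbdcceadeebec
  29 |  25 | eebec

SA = [15, 2, 9, 23, 17, 12, 0, 18, 27, 29, 16, 20, 5, 13, 21, 6, 1, 19, 4, 3, 10, 24, 14, 8, 22, 11, 26, 28, 7, 25]
i: (SA[i-1],SA[i]) lcp shared
  1: (15,2) 1 'a'
  2: (2,9) 2 'ad'
  3: (9,23) 3 'ade'
  4: (23,17) 0 ''
  5: (17,12) 1 'b'
  6: (12,0) 1 'b'
  7: (0,18) 2 'bd'
  8: (18,27) 1 'b'
  9: (27,29) 0 ''
  10: (29,16) 1 'c'
  11: (16,20) 1 'c'
  12: (20,5) 3 'cce'
  13: (5,13) 1 'c'
  14: (13,21) 3 'cea'
  15: (21,6) 2 'ce'
  16: (6,1) 0 ''
  17: (1,19) 1 'd'
  18: (19,4) 4 'dcce'
  19: (4,3) 1 'd'
  20: (3,10) 1 'd'
  21: (10,24) 2 'de'
  22: (24,14) 0 ''
  23: (14,8) 2 'ea'
  24: (8,22) 4 'eade'
  25: (22,11) 1 'e'
  26: (11,26) 2 'eb'
  27: (26,28) 1 'e'
  28: (28,7) 1 'e'
  29: (7,25) 2 'ee'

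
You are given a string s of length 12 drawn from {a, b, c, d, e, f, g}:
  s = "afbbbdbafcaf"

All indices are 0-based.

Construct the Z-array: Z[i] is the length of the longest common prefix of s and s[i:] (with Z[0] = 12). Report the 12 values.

Z[0]=12
i=1: i≥r, start 0; Z[1]=0
i=2: i≥r, start 0; Z[2]=0
i=3: i≥r, start 0; Z[3]=0
i=4: i≥r, start 0; Z[4]=0
i=5: i≥r, start 0; Z[5]=0
i=6: i≥r, start 0; Z[6]=0
i=7: i≥r, start 0; Z[7]=2 scan→box=[7,9)
i=8: min(r-i=1, Z[1]=0)=0; Z[8]=0
i=9: i≥r, start 0; Z[9]=0
i=10: i≥r, start 0; Z[10]=2 scan→box=[10,12)
i=11: min(r-i=1, Z[1]=0)=0; Z[11]=0

[12, 0, 0, 0, 0, 0, 0, 2, 0, 0, 2, 0]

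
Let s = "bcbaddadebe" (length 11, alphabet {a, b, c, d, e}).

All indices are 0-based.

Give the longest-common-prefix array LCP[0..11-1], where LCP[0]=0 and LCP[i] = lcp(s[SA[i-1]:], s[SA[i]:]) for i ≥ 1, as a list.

rank | idx | suffix
   0 |   3 | addadebe
   1 |   6 | adebe
   2 |   2 | baddadebe
   3 |   0 | bcbaddadebe
   4 |   9 | be
   5 |   1 | cbaddadebe
   6 |   5 | dadebe
   7 |   4 | ddadebe
   8 |   7 | debe
   9 |  10 | e
  10 |   8 | ebe

SA = [3, 6, 2, 0, 9, 1, 5, 4, 7, 10, 8]
i: (SA[i-1],SA[i]) lcp shared
  1: (3,6) 2 'ad'
  2: (6,2) 0 ''
  3: (2,0) 1 'b'
  4: (0,9) 1 'b'
  5: (9,1) 0 ''
  6: (1,5) 0 ''
  7: (5,4) 1 'd'
  8: (4,7) 1 'd'
  9: (7,10) 0 ''
  10: (10,8) 1 'e'

[0, 2, 0, 1, 1, 0, 0, 1, 1, 0, 1]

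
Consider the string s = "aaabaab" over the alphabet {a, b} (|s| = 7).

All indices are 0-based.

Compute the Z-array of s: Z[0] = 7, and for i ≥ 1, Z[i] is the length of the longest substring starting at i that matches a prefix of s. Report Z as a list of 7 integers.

Z[0]=7
i=1: i≥r, start 0; Z[1]=2 scan→box=[1,3)
i=2: min(r-i=1, Z[1]=2)=1; Z[2]=1
i=3: i≥r, start 0; Z[3]=0
i=4: i≥r, start 0; Z[4]=2 scan→box=[4,6)
i=5: min(r-i=1, Z[1]=2)=1; Z[5]=1
i=6: i≥r, start 0; Z[6]=0

[7, 2, 1, 0, 2, 1, 0]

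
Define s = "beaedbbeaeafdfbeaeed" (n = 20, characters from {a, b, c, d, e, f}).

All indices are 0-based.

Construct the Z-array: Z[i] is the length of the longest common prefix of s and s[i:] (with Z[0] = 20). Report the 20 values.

[20, 0, 0, 0, 0, 1, 4, 0, 0, 0, 0, 0, 0, 0, 4, 0, 0, 0, 0, 0]

Z[0]=20
i=1: i≥r, start 0; Z[1]=0
i=2: i≥r, start 0; Z[2]=0
i=3: i≥r, start 0; Z[3]=0
i=4: i≥r, start 0; Z[4]=0
i=5: i≥r, start 0; Z[5]=1 scan→box=[5,6)
i=6: i≥r, start 0; Z[6]=4 scan→box=[6,10)
i=7: min(r-i=3, Z[1]=0)=0; Z[7]=0
i=8: min(r-i=2, Z[2]=0)=0; Z[8]=0
i=9: min(r-i=1, Z[3]=0)=0; Z[9]=0
i=10: i≥r, start 0; Z[10]=0
i=11: i≥r, start 0; Z[11]=0
i=12: i≥r, start 0; Z[12]=0
i=13: i≥r, start 0; Z[13]=0
i=14: i≥r, start 0; Z[14]=4 scan→box=[14,18)
i=15: min(r-i=3, Z[1]=0)=0; Z[15]=0
i=16: min(r-i=2, Z[2]=0)=0; Z[16]=0
i=17: min(r-i=1, Z[3]=0)=0; Z[17]=0
i=18: i≥r, start 0; Z[18]=0
i=19: i≥r, start 0; Z[19]=0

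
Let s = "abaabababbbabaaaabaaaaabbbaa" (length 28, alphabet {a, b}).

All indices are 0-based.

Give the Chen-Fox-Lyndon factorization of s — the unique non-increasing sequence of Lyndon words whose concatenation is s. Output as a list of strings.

["ab", "aabababbbab", "aaaab", "aaaaabbb", "a", "a"]

emit factor 1: 'ab' (i=0, period=2)
emit factor 2: 'aabababbbab' (i=2, period=11)
emit factor 3: 'aaaab' (i=13, period=5)
emit factor 4: 'aaaaabbb' (i=18, period=8)
emit factor 5: 'a' (i=26, period=1)
emit factor 6: 'a' (i=27, period=1)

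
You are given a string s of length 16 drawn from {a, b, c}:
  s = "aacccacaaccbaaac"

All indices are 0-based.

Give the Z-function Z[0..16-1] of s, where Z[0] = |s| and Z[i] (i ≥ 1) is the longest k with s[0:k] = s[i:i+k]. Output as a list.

[16, 1, 0, 0, 0, 1, 0, 4, 1, 0, 0, 0, 2, 3, 1, 0]

Z[0]=16
i=1: i≥r, start 0; Z[1]=1 extend→box=[1,2)
i=2: i≥r, start 0; Z[2]=0
i=3: i≥r, start 0; Z[3]=0
i=4: i≥r, start 0; Z[4]=0
i=5: i≥r, start 0; Z[5]=1 extend→box=[5,6)
i=6: i≥r, start 0; Z[6]=0
i=7: i≥r, start 0; Z[7]=4 extend→box=[7,11)
i=8: min(r-i=3, Z[1]=1)=1; Z[8]=1
i=9: min(r-i=2, Z[2]=0)=0; Z[9]=0
i=10: min(r-i=1, Z[3]=0)=0; Z[10]=0
i=11: i≥r, start 0; Z[11]=0
i=12: i≥r, start 0; Z[12]=2 extend→box=[12,14)
i=13: min(r-i=1, Z[1]=1)=1; Z[13]=3 extend→box=[13,16)
i=14: min(r-i=2, Z[1]=1)=1; Z[14]=1
i=15: min(r-i=1, Z[2]=0)=0; Z[15]=0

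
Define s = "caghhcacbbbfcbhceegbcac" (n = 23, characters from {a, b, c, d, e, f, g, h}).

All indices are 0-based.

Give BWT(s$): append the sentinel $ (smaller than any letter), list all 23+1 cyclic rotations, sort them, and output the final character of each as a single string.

cccccbgbcabh$afhcebeahbg

rank  rotation                  last
    0  $caghhcacbbbfcbhceegbcac  c
    1  ac$caghhcacbbbfcbhceegbc  c
    2  acbbbfcbhceegbcac$caghhc  c
    3  aghhcacbbbfcbhceegbcac$c  c
    4  bbbfcbhceegbcac$caghhcac  c
    5  bbfcbhceegbcac$caghhcacb  b
    6  bcac$caghhcacbbbfcbhceeg  g
    7  bfcbhceegbcac$caghhcacbb  b
    8  bhceegbcac$caghhcacbbbfc  c
    9  c$caghhcacbbbfcbhceegbca  a
   10  cac$caghhcacbbbfcbhceegb  b
   11  cacbbbfcbhceegbcac$caghh  h
   12  caghhcacbbbfcbhceegbcac$  $
   13  cbbbfcbhceegbcac$caghhca  a
   14  cbhceegbcac$caghhcacbbbf  f
   15  ceegbcac$caghhcacbbbfcbh  h
   16  eegbcac$caghhcacbbbfcbhc  c
   17  egbcac$caghhcacbbbfcbhce  e
   18  fcbhceegbcac$caghhcacbbb  b
   19  gbcac$caghhcacbbbfcbhcee  e
   20  ghhcacbbbfcbhceegbcac$ca  a
   21  hcacbbbfcbhceegbcac$cagh  h
   22  hceegbcac$caghhcacbbbfcb  b
   23  hhcacbbbfcbhceegbcac$cag  g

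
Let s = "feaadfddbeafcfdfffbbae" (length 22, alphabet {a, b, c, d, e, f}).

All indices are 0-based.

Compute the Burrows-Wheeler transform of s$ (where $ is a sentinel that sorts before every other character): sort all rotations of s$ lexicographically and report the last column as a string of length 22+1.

rank  rotation                 last
    0  $feaadfddbeafcfdfffbbae  e
    1  aadfddbeafcfdfffbbae$fe  e
    2  adfddbeafcfdfffbbae$fea  a
    3  ae$feaadfddbeafcfdfffbb  b
    4  afcfdfffbbae$feaadfddbe  e
    5  bae$feaadfddbeafcfdfffb  b
    6  bbae$feaadfddbeafcfdfff  f
    7  beafcfdfffbbae$feaadfdd  d
    8  cfdfffbbae$feaadfddbeaf  f
    9  dbeafcfdfffbbae$feaadfd  d
   10  ddbeafcfdfffbbae$feaadf  f
   11  dfddbeafcfdfffbbae$feaa  a
   12  dfffbbae$feaadfddbeafcf  f
   13  e$feaadfddbeafcfdfffbba  a
   14  eaadfddbeafcfdfffbbae$f  f
   15  eafcfdfffbbae$feaadfddb  b
   16  fbbae$feaadfddbeafcfdff  f
   17  fcfdfffbbae$feaadfddbea  a
   18  fddbeafcfdfffbbae$feaad  d
   19  fdfffbbae$feaadfddbeafc  c
   20  feaadfddbeafcfdfffbbae$  $
   21  ffbbae$feaadfddbeafcfdf  f
   22  fffbbae$feaadfddbeafcfd  d

eeabebfdfdfafafbfadc$fd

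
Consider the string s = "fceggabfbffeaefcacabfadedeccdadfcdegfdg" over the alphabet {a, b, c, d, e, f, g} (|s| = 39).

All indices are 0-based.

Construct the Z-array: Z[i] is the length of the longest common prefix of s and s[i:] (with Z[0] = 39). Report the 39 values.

[39, 0, 0, 0, 0, 0, 0, 1, 0, 1, 1, 0, 0, 0, 2, 0, 0, 0, 0, 0, 1, 0, 0, 0, 0, 0, 0, 0, 0, 0, 0, 2, 0, 0, 0, 0, 1, 0, 0]

Z[0]=39
i=1: fresh scan; Z[1]=0
i=2: fresh scan; Z[2]=0
i=3: fresh scan; Z[3]=0
i=4: fresh scan; Z[4]=0
i=5: fresh scan; Z[5]=0
i=6: fresh scan; Z[6]=0
i=7: fresh scan; Z[7]=1 scan→box=[7,8)
i=8: fresh scan; Z[8]=0
i=9: fresh scan; Z[9]=1 scan→box=[9,10)
i=10: fresh scan; Z[10]=1 scan→box=[10,11)
i=11: fresh scan; Z[11]=0
i=12: fresh scan; Z[12]=0
i=13: fresh scan; Z[13]=0
i=14: fresh scan; Z[14]=2 scan→box=[14,16)
i=15: min(r-i=1, Z[1]=0)=0; Z[15]=0
i=16: fresh scan; Z[16]=0
i=17: fresh scan; Z[17]=0
i=18: fresh scan; Z[18]=0
i=19: fresh scan; Z[19]=0
i=20: fresh scan; Z[20]=1 scan→box=[20,21)
i=21: fresh scan; Z[21]=0
i=22: fresh scan; Z[22]=0
i=23: fresh scan; Z[23]=0
i=24: fresh scan; Z[24]=0
i=25: fresh scan; Z[25]=0
i=26: fresh scan; Z[26]=0
i=27: fresh scan; Z[27]=0
i=28: fresh scan; Z[28]=0
i=29: fresh scan; Z[29]=0
i=30: fresh scan; Z[30]=0
i=31: fresh scan; Z[31]=2 scan→box=[31,33)
i=32: min(r-i=1, Z[1]=0)=0; Z[32]=0
i=33: fresh scan; Z[33]=0
i=34: fresh scan; Z[34]=0
i=35: fresh scan; Z[35]=0
i=36: fresh scan; Z[36]=1 scan→box=[36,37)
i=37: fresh scan; Z[37]=0
i=38: fresh scan; Z[38]=0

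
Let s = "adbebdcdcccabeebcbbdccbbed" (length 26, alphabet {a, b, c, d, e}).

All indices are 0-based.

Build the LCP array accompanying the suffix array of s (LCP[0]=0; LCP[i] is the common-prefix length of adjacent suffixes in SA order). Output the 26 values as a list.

[0, 1, 0, 2, 1, 1, 3, 1, 2, 2, 0, 1, 3, 1, 2, 2, 1, 0, 1, 1, 3, 2, 0, 2, 1, 1]

rank→(start, suffix):
  0 → (11, 'abeebcbbdccbbed')
  1 → (0, 'adbebdcdcccabeebcbbdccbbed')
  2 → (17, 'bbdccbbed')
  3 → (22, 'bbed')
  4 → (15, 'bcbbdccbbed')
  5 → (18, 'bdccbbed')
  6 → (4, 'bdcdcccabeebcbbdccbbed')
  7 → (2, 'bebdcdcccabeebcbbdccbbed')
  8 → (23, 'bed')
  9 → (12, 'beebcbbdccbbed')
  10 → (10, 'cabeebcbbdccbbed')
  11 → (16, 'cbbdccbbed')
  12 → (21, 'cbbed')
  13 → (9, 'ccabeebcbbdccbbed')
  14 → (20, 'ccbbed')
  15 → (8, 'cccabeebcbbdccbbed')
  16 → (6, 'cdcccabeebcbbdccbbed')
  17 → (25, 'd')
  18 → (1, 'dbebdcdcccabeebcbbdccbbed')
  19 → (19, 'dccbbed')
  20 → (7, 'dcccabeebcbbdccbbed')
  21 → (5, 'dcdcccabeebcbbdccbbed')
  22 → (14, 'ebcbbdccbbed')
  23 → (3, 'ebdcdcccabeebcbbdccbbed')
  24 → (24, 'ed')
  25 → (13, 'eebcbbdccbbed')

SA = [11, 0, 17, 22, 15, 18, 4, 2, 23, 12, 10, 16, 21, 9, 20, 8, 6, 25, 1, 19, 7, 5, 14, 3, 24, 13]
i: (SA[i-1],SA[i]) lcp shared
  1: (11,0) 1 'a'
  2: (0,17) 0 ''
  3: (17,22) 2 'bb'
  4: (22,15) 1 'b'
  5: (15,18) 1 'b'
  6: (18,4) 3 'bdc'
  7: (4,2) 1 'b'
  8: (2,23) 2 'be'
  9: (23,12) 2 'be'
  10: (12,10) 0 ''
  11: (10,16) 1 'c'
  12: (16,21) 3 'cbb'
  13: (21,9) 1 'c'
  14: (9,20) 2 'cc'
  15: (20,8) 2 'cc'
  16: (8,6) 1 'c'
  17: (6,25) 0 ''
  18: (25,1) 1 'd'
  19: (1,19) 1 'd'
  20: (19,7) 3 'dcc'
  21: (7,5) 2 'dc'
  22: (5,14) 0 ''
  23: (14,3) 2 'eb'
  24: (3,24) 1 'e'
  25: (24,13) 1 'e'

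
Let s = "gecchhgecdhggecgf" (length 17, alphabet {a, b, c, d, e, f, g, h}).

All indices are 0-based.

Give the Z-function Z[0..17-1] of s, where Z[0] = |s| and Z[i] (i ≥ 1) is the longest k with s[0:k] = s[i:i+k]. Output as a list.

[17, 0, 0, 0, 0, 0, 3, 0, 0, 0, 0, 1, 3, 0, 0, 1, 0]

Z[0]=17
i=1: i≥r, start 0; Z[1]=0
i=2: i≥r, start 0; Z[2]=0
i=3: i≥r, start 0; Z[3]=0
i=4: i≥r, start 0; Z[4]=0
i=5: i≥r, start 0; Z[5]=0
i=6: i≥r, start 0; Z[6]=3 scan→box=[6,9)
i=7: min(r-i=2, Z[1]=0)=0; Z[7]=0
i=8: min(r-i=1, Z[2]=0)=0; Z[8]=0
i=9: i≥r, start 0; Z[9]=0
i=10: i≥r, start 0; Z[10]=0
i=11: i≥r, start 0; Z[11]=1 scan→box=[11,12)
i=12: i≥r, start 0; Z[12]=3 scan→box=[12,15)
i=13: min(r-i=2, Z[1]=0)=0; Z[13]=0
i=14: min(r-i=1, Z[2]=0)=0; Z[14]=0
i=15: i≥r, start 0; Z[15]=1 scan→box=[15,16)
i=16: i≥r, start 0; Z[16]=0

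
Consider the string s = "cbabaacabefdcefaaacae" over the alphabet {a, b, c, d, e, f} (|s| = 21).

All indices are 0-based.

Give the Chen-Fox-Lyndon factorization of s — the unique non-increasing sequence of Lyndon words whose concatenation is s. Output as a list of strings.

emit factor 1: 'c' (i=0, period=1)
emit factor 2: 'b' (i=1, period=1)
emit factor 3: 'ab' (i=2, period=2)
emit factor 4: 'aacabefdcef' (i=4, period=11)
emit factor 5: 'aaacae' (i=15, period=6)

["c", "b", "ab", "aacabefdcef", "aaacae"]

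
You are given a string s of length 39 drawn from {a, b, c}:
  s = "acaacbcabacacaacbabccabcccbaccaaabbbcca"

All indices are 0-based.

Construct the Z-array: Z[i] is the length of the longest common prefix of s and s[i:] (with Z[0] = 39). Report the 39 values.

[39, 0, 1, 2, 0, 0, 0, 1, 0, 3, 0, 6, 0, 1, 2, 0, 0, 1, 0, 0, 0, 1, 0, 0, 0, 0, 0, 2, 0, 0, 1, 1, 1, 0, 0, 0, 0, 0, 1]

Z[0]=39
i=1: fresh scan; Z[1]=0
i=2: fresh scan; Z[2]=1 extend→box=[2,3)
i=3: fresh scan; Z[3]=2 extend→box=[3,5)
i=4: min(r-i=1, Z[1]=0)=0; Z[4]=0
i=5: fresh scan; Z[5]=0
i=6: fresh scan; Z[6]=0
i=7: fresh scan; Z[7]=1 extend→box=[7,8)
i=8: fresh scan; Z[8]=0
i=9: fresh scan; Z[9]=3 extend→box=[9,12)
i=10: min(r-i=2, Z[1]=0)=0; Z[10]=0
i=11: min(r-i=1, Z[2]=1)=1; Z[11]=6 extend→box=[11,17)
i=12: min(r-i=5, Z[1]=0)=0; Z[12]=0
i=13: min(r-i=4, Z[2]=1)=1; Z[13]=1
i=14: min(r-i=3, Z[3]=2)=2; Z[14]=2
i=15: min(r-i=2, Z[4]=0)=0; Z[15]=0
i=16: min(r-i=1, Z[5]=0)=0; Z[16]=0
i=17: fresh scan; Z[17]=1 extend→box=[17,18)
i=18: fresh scan; Z[18]=0
i=19: fresh scan; Z[19]=0
i=20: fresh scan; Z[20]=0
i=21: fresh scan; Z[21]=1 extend→box=[21,22)
i=22: fresh scan; Z[22]=0
i=23: fresh scan; Z[23]=0
i=24: fresh scan; Z[24]=0
i=25: fresh scan; Z[25]=0
i=26: fresh scan; Z[26]=0
i=27: fresh scan; Z[27]=2 extend→box=[27,29)
i=28: min(r-i=1, Z[1]=0)=0; Z[28]=0
i=29: fresh scan; Z[29]=0
i=30: fresh scan; Z[30]=1 extend→box=[30,31)
i=31: fresh scan; Z[31]=1 extend→box=[31,32)
i=32: fresh scan; Z[32]=1 extend→box=[32,33)
i=33: fresh scan; Z[33]=0
i=34: fresh scan; Z[34]=0
i=35: fresh scan; Z[35]=0
i=36: fresh scan; Z[36]=0
i=37: fresh scan; Z[37]=0
i=38: fresh scan; Z[38]=1 extend→box=[38,39)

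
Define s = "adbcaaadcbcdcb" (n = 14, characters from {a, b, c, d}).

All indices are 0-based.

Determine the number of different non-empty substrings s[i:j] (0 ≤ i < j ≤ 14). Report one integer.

89

sorted suffixes:
  #0 SA[0]=4  'aaadcbcdcb'
  #1 SA[1]=5  'aadcbcdcb'
  #2 SA[2]=0  'adbcaaadcbcdcb'
  #3 SA[3]=6  'adcbcdcb'
  #4 SA[4]=13  'b'
  #5 SA[5]=2  'bcaaadcbcdcb'
  #6 SA[6]=9  'bcdcb'
  #7 SA[7]=3  'caaadcbcdcb'
  #8 SA[8]=12  'cb'
  #9 SA[9]=8  'cbcdcb'
  #10 SA[10]=10  'cdcb'
  #11 SA[11]=1  'dbcaaadcbcdcb'
  #12 SA[12]=11  'dcb'
  #13 SA[13]=7  'dcbcdcb'

SA = [4, 5, 0, 6, 13, 2, 9, 3, 12, 8, 10, 1, 11, 7]
i: (SA[i-1],SA[i]) lcp shared
  1: (4,5) 2 'aa'
  2: (5,0) 1 'a'
  3: (0,6) 2 'ad'
  4: (6,13) 0 ''
  5: (13,2) 1 'b'
  6: (2,9) 2 'bc'
  7: (9,3) 0 ''
  8: (3,12) 1 'c'
  9: (12,8) 2 'cb'
  10: (8,10) 1 'c'
  11: (10,1) 0 ''
  12: (1,11) 1 'd'
  13: (11,7) 3 'dcb'

n(n+1)/2 = 14·15/2 = 105
Σ LCP = 0 + 2 + 1 + 2 + 0 + 1 + 2 + 0 + 1 + 2 + 1 + 0 + 1 + 3 = 16
distinct = 105 − 16 = 89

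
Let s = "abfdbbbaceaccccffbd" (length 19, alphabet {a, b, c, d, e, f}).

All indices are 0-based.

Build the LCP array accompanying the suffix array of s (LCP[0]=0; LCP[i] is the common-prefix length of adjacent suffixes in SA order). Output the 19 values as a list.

[0, 1, 2, 0, 1, 2, 1, 1, 0, 3, 2, 1, 1, 0, 1, 0, 0, 1, 1]

rank→(start, suffix):
  0 → (0, 'abfdbbbaceaccccffbd')
  1 → (10, 'accccffbd')
  2 → (7, 'aceaccccffbd')
  3 → (6, 'baceaccccffbd')
  4 → (5, 'bbaceaccccffbd')
  5 → (4, 'bbbaceaccccffbd')
  6 → (17, 'bd')
  7 → (1, 'bfdbbbaceaccccffbd')
  8 → (11, 'ccccffbd')
  9 → (12, 'cccffbd')
  10 → (13, 'ccffbd')
  11 → (8, 'ceaccccffbd')
  12 → (14, 'cffbd')
  13 → (18, 'd')
  14 → (3, 'dbbbaceaccccffbd')
  15 → (9, 'eaccccffbd')
  16 → (16, 'fbd')
  17 → (2, 'fdbbbaceaccccffbd')
  18 → (15, 'ffbd')

SA = [0, 10, 7, 6, 5, 4, 17, 1, 11, 12, 13, 8, 14, 18, 3, 9, 16, 2, 15]
[i] adj suffixes → lcp
  [1] 0/10 → 1 ('a')
  [2] 10/7 → 2 ('ac')
  [3] 7/6 → 0 ('')
  [4] 6/5 → 1 ('b')
  [5] 5/4 → 2 ('bb')
  [6] 4/17 → 1 ('b')
  [7] 17/1 → 1 ('b')
  [8] 1/11 → 0 ('')
  [9] 11/12 → 3 ('ccc')
  [10] 12/13 → 2 ('cc')
  [11] 13/8 → 1 ('c')
  [12] 8/14 → 1 ('c')
  [13] 14/18 → 0 ('')
  [14] 18/3 → 1 ('d')
  [15] 3/9 → 0 ('')
  [16] 9/16 → 0 ('')
  [17] 16/2 → 1 ('f')
  [18] 2/15 → 1 ('f')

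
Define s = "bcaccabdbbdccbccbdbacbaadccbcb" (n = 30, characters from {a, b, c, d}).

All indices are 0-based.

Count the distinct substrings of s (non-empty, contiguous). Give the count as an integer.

sorted suffixes:
  #0 SA[0]=22  'aadccbcb'
  #1 SA[1]=5  'abdbbdccbccbdbacbaadccbcb'
  #2 SA[2]=19  'acbaadccbcb'
  #3 SA[3]=2  'accabdbbdccbccbdbacbaadccbcb'
  #4 SA[4]=23  'adccbcb'
  #5 SA[5]=29  'b'
  #6 SA[6]=21  'baadccbcb'
  #7 SA[7]=18  'bacbaadccbcb'
  #8 SA[8]=8  'bbdccbccbdbacbaadccbcb'
  #9 SA[9]=0  'bcaccabdbbdccbccbdbacbaadccbcb'
  #10 SA[10]=27  'bcb'
  #11 SA[11]=13  'bccbdbacbaadccbcb'
  #12 SA[12]=16  'bdbacbaadccbcb'
  #13 SA[13]=6  'bdbbdccbccbdbacbaadccbcb'
  #14 SA[14]=9  'bdccbccbdbacbaadccbcb'
  #15 SA[15]=4  'cabdbbdccbccbdbacbaadccbcb'
  #16 SA[16]=1  'caccabdbbdccbccbdbacbaadccbcb'
  #17 SA[17]=28  'cb'
  #18 SA[18]=20  'cbaadccbcb'
  #19 SA[19]=26  'cbcb'
  #20 SA[20]=12  'cbccbdbacbaadccbcb'
  #21 SA[21]=15  'cbdbacbaadccbcb'
  #22 SA[22]=3  'ccabdbbdccbccbdbacbaadccbcb'
  #23 SA[23]=25  'ccbcb'
  #24 SA[24]=11  'ccbccbdbacbaadccbcb'
  #25 SA[25]=14  'ccbdbacbaadccbcb'
  #26 SA[26]=17  'dbacbaadccbcb'
  #27 SA[27]=7  'dbbdccbccbdbacbaadccbcb'
  #28 SA[28]=24  'dccbcb'
  #29 SA[29]=10  'dccbccbdbacbaadccbcb'

SA = [22, 5, 19, 2, 23, 29, 21, 18, 8, 0, 27, 13, 16, 6, 9, 4, 1, 28, 20, 26, 12, 15, 3, 25, 11, 14, 17, 7, 24, 10]
rank  pair      lcp
   1  s[22:],s[5:]  1  'a'
   2  s[5:],s[19:]  1  'a'
   3  s[19:],s[2:]  2  'ac'
   4  s[2:],s[23:]  1  'a'
   5  s[23:],s[29:]  0  ''
   6  s[29:],s[21:]  1  'b'
   7  s[21:],s[18:]  2  'ba'
   8  s[18:],s[8:]  1  'b'
   9  s[8:],s[0:]  1  'b'
  10  s[0:],s[27:]  2  'bc'
  11  s[27:],s[13:]  2  'bc'
  12  s[13:],s[16:]  1  'b'
  13  s[16:],s[6:]  3  'bdb'
  14  s[6:],s[9:]  2  'bd'
  15  s[9:],s[4:]  0  ''
  16  s[4:],s[1:]  2  'ca'
  17  s[1:],s[28:]  1  'c'
  18  s[28:],s[20:]  2  'cb'
  19  s[20:],s[26:]  2  'cb'
  20  s[26:],s[12:]  3  'cbc'
  21  s[12:],s[15:]  2  'cb'
  22  s[15:],s[3:]  1  'c'
  23  s[3:],s[25:]  2  'cc'
  24  s[25:],s[11:]  4  'ccbc'
  25  s[11:],s[14:]  3  'ccb'
  26  s[14:],s[17:]  0  ''
  27  s[17:],s[7:]  2  'db'
  28  s[7:],s[24:]  1  'd'
  29  s[24:],s[10:]  5  'dccbc'

n(n+1)/2 = 30·31/2 = 465
Σ LCP = 0 + 1 + 1 + 2 + 1 + 0 + 1 + 2 + 1 + 1 + 2 + 2 + 1 + 3 + 2 + 0 + 2 + 1 + 2 + 2 + 3 + 2 + 1 + 2 + 4 + 3 + 0 + 2 + 1 + 5 = 50
distinct = 465 − 50 = 415

415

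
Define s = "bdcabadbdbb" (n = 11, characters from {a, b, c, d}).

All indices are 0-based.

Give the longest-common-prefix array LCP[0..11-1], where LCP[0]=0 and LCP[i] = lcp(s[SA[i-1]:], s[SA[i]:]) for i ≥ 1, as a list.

[0, 1, 0, 1, 1, 1, 2, 0, 0, 2, 1]

rank→(start, suffix):
  0 → (3, 'abadbdbb')
  1 → (5, 'adbdbb')
  2 → (10, 'b')
  3 → (4, 'badbdbb')
  4 → (9, 'bb')
  5 → (7, 'bdbb')
  6 → (0, 'bdcabadbdbb')
  7 → (2, 'cabadbdbb')
  8 → (8, 'dbb')
  9 → (6, 'dbdbb')
  10 → (1, 'dcabadbdbb')

SA = [3, 5, 10, 4, 9, 7, 0, 2, 8, 6, 1]
i: (SA[i-1],SA[i]) lcp shared
  1: (3,5) 1 'a'
  2: (5,10) 0 ''
  3: (10,4) 1 'b'
  4: (4,9) 1 'b'
  5: (9,7) 1 'b'
  6: (7,0) 2 'bd'
  7: (0,2) 0 ''
  8: (2,8) 0 ''
  9: (8,6) 2 'db'
  10: (6,1) 1 'd'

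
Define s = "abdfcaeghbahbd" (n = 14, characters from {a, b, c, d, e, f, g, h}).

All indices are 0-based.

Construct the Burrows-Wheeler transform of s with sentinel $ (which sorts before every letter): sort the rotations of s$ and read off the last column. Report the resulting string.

rank  rotation         last
    0  $abdfcaeghbahbd  d
    1  abdfcaeghbahbd$  $
    2  aeghbahbd$abdfc  c
    3  ahbd$abdfcaeghb  b
    4  bahbd$abdfcaegh  h
    5  bd$abdfcaeghbah  h
    6  bdfcaeghbahbd$a  a
    7  caeghbahbd$abdf  f
    8  d$abdfcaeghbahb  b
    9  dfcaeghbahbd$ab  b
   10  eghbahbd$abdfca  a
   11  fcaeghbahbd$abd  d
   12  ghbahbd$abdfcae  e
   13  hbahbd$abdfcaeg  g
   14  hbd$abdfcaeghba  a

d$cbhhafbbadega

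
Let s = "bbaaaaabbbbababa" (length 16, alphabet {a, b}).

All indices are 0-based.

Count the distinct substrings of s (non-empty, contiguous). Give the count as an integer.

103

rank | idx | suffix
   0 |  15 | a
   1 |   2 | aaaaabbbbababa
   2 |   3 | aaaabbbbababa
   3 |   4 | aaabbbbababa
   4 |   5 | aabbbbababa
   5 |  13 | aba
   6 |  11 | ababa
   7 |   6 | abbbbababa
   8 |  14 | ba
   9 |   1 | baaaaabbbbababa
  10 |  12 | baba
  11 |  10 | bababa
  12 |   0 | bbaaaaabbbbababa
  13 |   9 | bbababa
  14 |   8 | bbbababa
  15 |   7 | bbbbababa

SA = [15, 2, 3, 4, 5, 13, 11, 6, 14, 1, 12, 10, 0, 9, 8, 7]
rank  pair      lcp
   1  s[15:],s[2:]  1  'a'
   2  s[2:],s[3:]  4  'aaaa'
   3  s[3:],s[4:]  3  'aaa'
   4  s[4:],s[5:]  2  'aa'
   5  s[5:],s[13:]  1  'a'
   6  s[13:],s[11:]  3  'aba'
   7  s[11:],s[6:]  2  'ab'
   8  s[6:],s[14:]  0  ''
   9  s[14:],s[1:]  2  'ba'
  10  s[1:],s[12:]  2  'ba'
  11  s[12:],s[10:]  4  'baba'
  12  s[10:],s[0:]  1  'b'
  13  s[0:],s[9:]  3  'bba'
  14  s[9:],s[8:]  2  'bb'
  15  s[8:],s[7:]  3  'bbb'

n(n+1)/2 = 16·17/2 = 136
Σ LCP = 0 + 1 + 4 + 3 + 2 + 1 + 3 + 2 + 0 + 2 + 2 + 4 + 1 + 3 + 2 + 3 = 33
distinct = 136 − 33 = 103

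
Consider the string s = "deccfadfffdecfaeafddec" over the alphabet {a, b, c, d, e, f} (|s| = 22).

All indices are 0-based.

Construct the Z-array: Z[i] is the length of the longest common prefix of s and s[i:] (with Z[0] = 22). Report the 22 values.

[22, 0, 0, 0, 0, 0, 1, 0, 0, 0, 3, 0, 0, 0, 0, 0, 0, 0, 1, 3, 0, 0]

Z[0]=22
i=1: i≥r, start 0; Z[1]=0
i=2: i≥r, start 0; Z[2]=0
i=3: i≥r, start 0; Z[3]=0
i=4: i≥r, start 0; Z[4]=0
i=5: i≥r, start 0; Z[5]=0
i=6: i≥r, start 0; Z[6]=1 scan→box=[6,7)
i=7: i≥r, start 0; Z[7]=0
i=8: i≥r, start 0; Z[8]=0
i=9: i≥r, start 0; Z[9]=0
i=10: i≥r, start 0; Z[10]=3 scan→box=[10,13)
i=11: min(r-i=2, Z[1]=0)=0; Z[11]=0
i=12: min(r-i=1, Z[2]=0)=0; Z[12]=0
i=13: i≥r, start 0; Z[13]=0
i=14: i≥r, start 0; Z[14]=0
i=15: i≥r, start 0; Z[15]=0
i=16: i≥r, start 0; Z[16]=0
i=17: i≥r, start 0; Z[17]=0
i=18: i≥r, start 0; Z[18]=1 scan→box=[18,19)
i=19: i≥r, start 0; Z[19]=3 scan→box=[19,22)
i=20: min(r-i=2, Z[1]=0)=0; Z[20]=0
i=21: min(r-i=1, Z[2]=0)=0; Z[21]=0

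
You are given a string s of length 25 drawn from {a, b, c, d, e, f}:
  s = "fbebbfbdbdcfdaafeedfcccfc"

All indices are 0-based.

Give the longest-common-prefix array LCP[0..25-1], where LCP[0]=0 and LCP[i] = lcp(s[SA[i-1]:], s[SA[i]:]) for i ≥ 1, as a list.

sorted suffixes:
  #0 SA[0]=13  'aafeedfcccfc'
  #1 SA[1]=14  'afeedfcccfc'
  #2 SA[2]=3  'bbfbdbdcfdaafeedfcccfc'
  #3 SA[3]=6  'bdbdcfdaafeedfcccfc'
  #4 SA[4]=8  'bdcfdaafeedfcccfc'
  #5 SA[5]=1  'bebbfbdbdcfdaafeedfcccfc'
  #6 SA[6]=4  'bfbdbdcfdaafeedfcccfc'
  #7 SA[7]=24  'c'
  #8 SA[8]=20  'cccfc'
  #9 SA[9]=21  'ccfc'
  #10 SA[10]=22  'cfc'
  #11 SA[11]=10  'cfdaafeedfcccfc'
  #12 SA[12]=12  'daafeedfcccfc'
  #13 SA[13]=7  'dbdcfdaafeedfcccfc'
  #14 SA[14]=9  'dcfdaafeedfcccfc'
  #15 SA[15]=18  'dfcccfc'
  #16 SA[16]=2  'ebbfbdbdcfdaafeedfcccfc'
  #17 SA[17]=17  'edfcccfc'
  #18 SA[18]=16  'eedfcccfc'
  #19 SA[19]=5  'fbdbdcfdaafeedfcccfc'
  #20 SA[20]=0  'fbebbfbdbdcfdaafeedfcccfc'
  #21 SA[21]=23  'fc'
  #22 SA[22]=19  'fcccfc'
  #23 SA[23]=11  'fdaafeedfcccfc'
  #24 SA[24]=15  'feedfcccfc'

SA = [13, 14, 3, 6, 8, 1, 4, 24, 20, 21, 22, 10, 12, 7, 9, 18, 2, 17, 16, 5, 0, 23, 19, 11, 15]
i: (SA[i-1],SA[i]) lcp shared
  1: (13,14) 1 'a'
  2: (14,3) 0 ''
  3: (3,6) 1 'b'
  4: (6,8) 2 'bd'
  5: (8,1) 1 'b'
  6: (1,4) 1 'b'
  7: (4,24) 0 ''
  8: (24,20) 1 'c'
  9: (20,21) 2 'cc'
  10: (21,22) 1 'c'
  11: (22,10) 2 'cf'
  12: (10,12) 0 ''
  13: (12,7) 1 'd'
  14: (7,9) 1 'd'
  15: (9,18) 1 'd'
  16: (18,2) 0 ''
  17: (2,17) 1 'e'
  18: (17,16) 1 'e'
  19: (16,5) 0 ''
  20: (5,0) 2 'fb'
  21: (0,23) 1 'f'
  22: (23,19) 2 'fc'
  23: (19,11) 1 'f'
  24: (11,15) 1 'f'

[0, 1, 0, 1, 2, 1, 1, 0, 1, 2, 1, 2, 0, 1, 1, 1, 0, 1, 1, 0, 2, 1, 2, 1, 1]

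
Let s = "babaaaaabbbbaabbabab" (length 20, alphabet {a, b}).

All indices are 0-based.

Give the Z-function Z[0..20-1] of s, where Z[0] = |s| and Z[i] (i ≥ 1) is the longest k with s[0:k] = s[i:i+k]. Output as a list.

Z[0]=20
i=1: fresh scan; Z[1]=0
i=2: fresh scan; Z[2]=2 extend→box=[2,4)
i=3: min(r-i=1, Z[1]=0)=0; Z[3]=0
i=4: fresh scan; Z[4]=0
i=5: fresh scan; Z[5]=0
i=6: fresh scan; Z[6]=0
i=7: fresh scan; Z[7]=0
i=8: fresh scan; Z[8]=1 extend→box=[8,9)
i=9: fresh scan; Z[9]=1 extend→box=[9,10)
i=10: fresh scan; Z[10]=1 extend→box=[10,11)
i=11: fresh scan; Z[11]=2 extend→box=[11,13)
i=12: min(r-i=1, Z[1]=0)=0; Z[12]=0
i=13: fresh scan; Z[13]=0
i=14: fresh scan; Z[14]=1 extend→box=[14,15)
i=15: fresh scan; Z[15]=4 extend→box=[15,19)
i=16: min(r-i=3, Z[1]=0)=0; Z[16]=0
i=17: min(r-i=2, Z[2]=2)=2; Z[17]=3 extend→box=[17,20)
i=18: min(r-i=2, Z[1]=0)=0; Z[18]=0
i=19: min(r-i=1, Z[2]=2)=1; Z[19]=1

[20, 0, 2, 0, 0, 0, 0, 0, 1, 1, 1, 2, 0, 0, 1, 4, 0, 3, 0, 1]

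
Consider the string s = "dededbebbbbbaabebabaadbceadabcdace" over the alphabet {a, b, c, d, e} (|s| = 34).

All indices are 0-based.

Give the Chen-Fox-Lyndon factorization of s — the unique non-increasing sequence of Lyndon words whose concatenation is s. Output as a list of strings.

emit factor 1: 'de' (i=0, period=2)
emit factor 2: 'de' (i=2, period=2)
emit factor 3: 'd' (i=4, period=1)
emit factor 4: 'be' (i=5, period=2)
emit factor 5: 'b' (i=7, period=1)
emit factor 6: 'b' (i=8, period=1)
emit factor 7: 'b' (i=9, period=1)
emit factor 8: 'b' (i=10, period=1)
emit factor 9: 'b' (i=11, period=1)
emit factor 10: 'aabebabaadbceadabcdace' (i=12, period=22)

["de", "de", "d", "be", "b", "b", "b", "b", "b", "aabebabaadbceadabcdace"]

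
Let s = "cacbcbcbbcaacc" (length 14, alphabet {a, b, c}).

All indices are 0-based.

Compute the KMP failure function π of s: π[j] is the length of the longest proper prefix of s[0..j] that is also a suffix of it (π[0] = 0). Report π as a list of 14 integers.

[0, 0, 1, 0, 1, 0, 1, 0, 0, 1, 2, 0, 1, 1]

π[0] = 0
j=1 s[j]='a': π[1]=0 (border '')
j=2 s[j]='c': π[2]=1 (border 'c')
j=3 s[j]='b': k: 1→0; π[3]=0 (border '')
j=4 s[j]='c': π[4]=1 (border 'c')
j=5 s[j]='b': k: 1→0; π[5]=0 (border '')
j=6 s[j]='c': π[6]=1 (border 'c')
j=7 s[j]='b': k: 1→0; π[7]=0 (border '')
j=8 s[j]='b': π[8]=0 (border '')
j=9 s[j]='c': π[9]=1 (border 'c')
j=10 s[j]='a': π[10]=2 (border 'ca')
j=11 s[j]='a': k: 2→0; π[11]=0 (border '')
j=12 s[j]='c': π[12]=1 (border 'c')
j=13 s[j]='c': k: 1→0; π[13]=1 (border 'c')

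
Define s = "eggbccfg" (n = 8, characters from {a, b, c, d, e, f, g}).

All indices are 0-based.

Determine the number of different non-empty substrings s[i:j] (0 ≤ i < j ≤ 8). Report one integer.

rank→(start, suffix):
  0 → (3, 'bccfg')
  1 → (4, 'ccfg')
  2 → (5, 'cfg')
  3 → (0, 'eggbccfg')
  4 → (6, 'fg')
  5 → (7, 'g')
  6 → (2, 'gbccfg')
  7 → (1, 'ggbccfg')

SA = [3, 4, 5, 0, 6, 7, 2, 1]
i: (SA[i-1],SA[i]) lcp shared
  1: (3,4) 0 ''
  2: (4,5) 1 'c'
  3: (5,0) 0 ''
  4: (0,6) 0 ''
  5: (6,7) 0 ''
  6: (7,2) 1 'g'
  7: (2,1) 1 'g'

n(n+1)/2 = 8·9/2 = 36
Σ LCP = 0 + 0 + 1 + 0 + 0 + 0 + 1 + 1 = 3
distinct = 36 − 3 = 33

33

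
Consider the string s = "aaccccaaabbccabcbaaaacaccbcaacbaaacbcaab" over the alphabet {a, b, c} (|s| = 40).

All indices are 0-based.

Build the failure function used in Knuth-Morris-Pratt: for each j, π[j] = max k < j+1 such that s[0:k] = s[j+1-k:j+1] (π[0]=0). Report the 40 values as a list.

π[0] = 0
j=1 s[j]='a': π[1]=1 (border 'a')
j=2 s[j]='c': k: 1→0; π[2]=0 (border '')
j=3 s[j]='c': π[3]=0 (border '')
j=4 s[j]='c': π[4]=0 (border '')
j=5 s[j]='c': π[5]=0 (border '')
j=6 s[j]='a': π[6]=1 (border 'a')
j=7 s[j]='a': π[7]=2 (border 'aa')
j=8 s[j]='a': k: 2→1; π[8]=2 (border 'aa')
j=9 s[j]='b': k: 2→1→0; π[9]=0 (border '')
j=10 s[j]='b': π[10]=0 (border '')
j=11 s[j]='c': π[11]=0 (border '')
j=12 s[j]='c': π[12]=0 (border '')
j=13 s[j]='a': π[13]=1 (border 'a')
j=14 s[j]='b': k: 1→0; π[14]=0 (border '')
j=15 s[j]='c': π[15]=0 (border '')
j=16 s[j]='b': π[16]=0 (border '')
j=17 s[j]='a': π[17]=1 (border 'a')
j=18 s[j]='a': π[18]=2 (border 'aa')
j=19 s[j]='a': k: 2→1; π[19]=2 (border 'aa')
j=20 s[j]='a': k: 2→1; π[20]=2 (border 'aa')
j=21 s[j]='c': π[21]=3 (border 'aac')
j=22 s[j]='a': k: 3→0; π[22]=1 (border 'a')
j=23 s[j]='c': k: 1→0; π[23]=0 (border '')
j=24 s[j]='c': π[24]=0 (border '')
j=25 s[j]='b': π[25]=0 (border '')
j=26 s[j]='c': π[26]=0 (border '')
j=27 s[j]='a': π[27]=1 (border 'a')
j=28 s[j]='a': π[28]=2 (border 'aa')
j=29 s[j]='c': π[29]=3 (border 'aac')
j=30 s[j]='b': k: 3→0; π[30]=0 (border '')
j=31 s[j]='a': π[31]=1 (border 'a')
j=32 s[j]='a': π[32]=2 (border 'aa')
j=33 s[j]='a': k: 2→1; π[33]=2 (border 'aa')
j=34 s[j]='c': π[34]=3 (border 'aac')
j=35 s[j]='b': k: 3→0; π[35]=0 (border '')
j=36 s[j]='c': π[36]=0 (border '')
j=37 s[j]='a': π[37]=1 (border 'a')
j=38 s[j]='a': π[38]=2 (border 'aa')
j=39 s[j]='b': k: 2→1→0; π[39]=0 (border '')

[0, 1, 0, 0, 0, 0, 1, 2, 2, 0, 0, 0, 0, 1, 0, 0, 0, 1, 2, 2, 2, 3, 1, 0, 0, 0, 0, 1, 2, 3, 0, 1, 2, 2, 3, 0, 0, 1, 2, 0]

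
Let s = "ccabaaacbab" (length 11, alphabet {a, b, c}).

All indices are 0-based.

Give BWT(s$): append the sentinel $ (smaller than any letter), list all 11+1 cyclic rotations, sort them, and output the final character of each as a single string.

bbabcaaacca$

rank  rotation      last
    0  $ccabaaacbab  b
    1  aaacbab$ccab  b
    2  aacbab$ccaba  a
    3  ab$ccabaaacb  b
    4  abaaacbab$cc  c
    5  acbab$ccabaa  a
    6  b$ccabaaacba  a
    7  baaacbab$cca  a
    8  bab$ccabaaac  c
    9  cabaaacbab$c  c
   10  cbab$ccabaaa  a
   11  ccabaaacbab$  $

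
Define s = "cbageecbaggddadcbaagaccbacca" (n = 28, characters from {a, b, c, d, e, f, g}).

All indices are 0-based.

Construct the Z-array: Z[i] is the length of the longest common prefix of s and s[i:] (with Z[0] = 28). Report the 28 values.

[28, 0, 0, 0, 0, 0, 4, 0, 0, 0, 0, 0, 0, 0, 0, 3, 0, 0, 0, 0, 0, 1, 3, 0, 0, 1, 1, 0]

Z[0]=28
i=1: i≥r, start 0; Z[1]=0
i=2: i≥r, start 0; Z[2]=0
i=3: i≥r, start 0; Z[3]=0
i=4: i≥r, start 0; Z[4]=0
i=5: i≥r, start 0; Z[5]=0
i=6: i≥r, start 0; Z[6]=4 extend→box=[6,10)
i=7: min(r-i=3, Z[1]=0)=0; Z[7]=0
i=8: min(r-i=2, Z[2]=0)=0; Z[8]=0
i=9: min(r-i=1, Z[3]=0)=0; Z[9]=0
i=10: i≥r, start 0; Z[10]=0
i=11: i≥r, start 0; Z[11]=0
i=12: i≥r, start 0; Z[12]=0
i=13: i≥r, start 0; Z[13]=0
i=14: i≥r, start 0; Z[14]=0
i=15: i≥r, start 0; Z[15]=3 extend→box=[15,18)
i=16: min(r-i=2, Z[1]=0)=0; Z[16]=0
i=17: min(r-i=1, Z[2]=0)=0; Z[17]=0
i=18: i≥r, start 0; Z[18]=0
i=19: i≥r, start 0; Z[19]=0
i=20: i≥r, start 0; Z[20]=0
i=21: i≥r, start 0; Z[21]=1 extend→box=[21,22)
i=22: i≥r, start 0; Z[22]=3 extend→box=[22,25)
i=23: min(r-i=2, Z[1]=0)=0; Z[23]=0
i=24: min(r-i=1, Z[2]=0)=0; Z[24]=0
i=25: i≥r, start 0; Z[25]=1 extend→box=[25,26)
i=26: i≥r, start 0; Z[26]=1 extend→box=[26,27)
i=27: i≥r, start 0; Z[27]=0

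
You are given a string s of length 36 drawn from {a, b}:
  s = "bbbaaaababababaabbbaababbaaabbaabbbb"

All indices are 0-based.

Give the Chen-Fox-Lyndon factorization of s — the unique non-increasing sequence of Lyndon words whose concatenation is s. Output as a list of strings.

emit factor 1: 'b' (i=0, period=1)
emit factor 2: 'b' (i=1, period=1)
emit factor 3: 'b' (i=2, period=1)
emit factor 4: 'aaaababababaabbbaababbaaabbaabbbb' (i=3, period=33)

["b", "b", "b", "aaaababababaabbbaababbaaabbaabbbb"]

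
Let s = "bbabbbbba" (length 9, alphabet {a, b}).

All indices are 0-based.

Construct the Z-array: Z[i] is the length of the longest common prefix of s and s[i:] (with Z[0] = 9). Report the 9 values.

Z[0]=9
i=1: fresh scan; Z[1]=1 scan→box=[1,2)
i=2: fresh scan; Z[2]=0
i=3: fresh scan; Z[3]=2 scan→box=[3,5)
i=4: min(r-i=1, Z[1]=1)=1; Z[4]=2 scan→box=[4,6)
i=5: min(r-i=1, Z[1]=1)=1; Z[5]=2 scan→box=[5,7)
i=6: min(r-i=1, Z[1]=1)=1; Z[6]=3 scan→box=[6,9)
i=7: min(r-i=2, Z[1]=1)=1; Z[7]=1
i=8: min(r-i=1, Z[2]=0)=0; Z[8]=0

[9, 1, 0, 2, 2, 2, 3, 1, 0]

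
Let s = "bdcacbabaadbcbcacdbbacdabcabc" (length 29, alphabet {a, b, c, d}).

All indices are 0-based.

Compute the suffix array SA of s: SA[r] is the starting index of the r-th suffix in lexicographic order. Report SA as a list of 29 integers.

rank→(start, suffix):
  0 → (8, 'aadbcbcacdbbacdabcabc')
  1 → (6, 'abaadbcbcacdbbacdabcabc')
  2 → (26, 'abc')
  3 → (23, 'abcabc')
  4 → (3, 'acbabaadbcbcacdbbacdabcabc')
  5 → (20, 'acdabcabc')
  6 → (15, 'acdbbacdabcabc')
  7 → (9, 'adbcbcacdbbacdabcabc')
  8 → (7, 'baadbcbcacdbbacdabcabc')
  9 → (5, 'babaadbcbcacdbbacdabcabc')
  10 → (19, 'bacdabcabc')
  11 → (18, 'bbacdabcabc')
  12 → (27, 'bc')
  13 → (24, 'bcabc')
  14 → (13, 'bcacdbbacdabcabc')
  15 → (11, 'bcbcacdbbacdabcabc')
  16 → (0, 'bdcacbabaadbcbcacdbbacdabcabc')
  17 → (28, 'c')
  18 → (25, 'cabc')
  19 → (2, 'cacbabaadbcbcacdbbacdabcabc')
  20 → (14, 'cacdbbacdabcabc')
  21 → (4, 'cbabaadbcbcacdbbacdabcabc')
  22 → (12, 'cbcacdbbacdabcabc')
  23 → (21, 'cdabcabc')
  24 → (16, 'cdbbacdabcabc')
  25 → (22, 'dabcabc')
  26 → (17, 'dbbacdabcabc')
  27 → (10, 'dbcbcacdbbacdabcabc')
  28 → (1, 'dcacbabaadbcbcacdbbacdabcabc')

[8, 6, 26, 23, 3, 20, 15, 9, 7, 5, 19, 18, 27, 24, 13, 11, 0, 28, 25, 2, 14, 4, 12, 21, 16, 22, 17, 10, 1]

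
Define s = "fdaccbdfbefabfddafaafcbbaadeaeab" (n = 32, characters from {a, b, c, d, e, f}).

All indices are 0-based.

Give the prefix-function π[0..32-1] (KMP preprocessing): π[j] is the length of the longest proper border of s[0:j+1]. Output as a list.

[0, 0, 0, 0, 0, 0, 0, 1, 0, 0, 1, 0, 0, 1, 2, 0, 0, 1, 0, 0, 1, 0, 0, 0, 0, 0, 0, 0, 0, 0, 0, 0]

π[0] = 0
j=1 s[j]='d': π[1]=0 (border '')
j=2 s[j]='a': π[2]=0 (border '')
j=3 s[j]='c': π[3]=0 (border '')
j=4 s[j]='c': π[4]=0 (border '')
j=5 s[j]='b': π[5]=0 (border '')
j=6 s[j]='d': π[6]=0 (border '')
j=7 s[j]='f': π[7]=1 (border 'f')
j=8 s[j]='b': k: 1→0; π[8]=0 (border '')
j=9 s[j]='e': π[9]=0 (border '')
j=10 s[j]='f': π[10]=1 (border 'f')
j=11 s[j]='a': k: 1→0; π[11]=0 (border '')
j=12 s[j]='b': π[12]=0 (border '')
j=13 s[j]='f': π[13]=1 (border 'f')
j=14 s[j]='d': π[14]=2 (border 'fd')
j=15 s[j]='d': k: 2→0; π[15]=0 (border '')
j=16 s[j]='a': π[16]=0 (border '')
j=17 s[j]='f': π[17]=1 (border 'f')
j=18 s[j]='a': k: 1→0; π[18]=0 (border '')
j=19 s[j]='a': π[19]=0 (border '')
j=20 s[j]='f': π[20]=1 (border 'f')
j=21 s[j]='c': k: 1→0; π[21]=0 (border '')
j=22 s[j]='b': π[22]=0 (border '')
j=23 s[j]='b': π[23]=0 (border '')
j=24 s[j]='a': π[24]=0 (border '')
j=25 s[j]='a': π[25]=0 (border '')
j=26 s[j]='d': π[26]=0 (border '')
j=27 s[j]='e': π[27]=0 (border '')
j=28 s[j]='a': π[28]=0 (border '')
j=29 s[j]='e': π[29]=0 (border '')
j=30 s[j]='a': π[30]=0 (border '')
j=31 s[j]='b': π[31]=0 (border '')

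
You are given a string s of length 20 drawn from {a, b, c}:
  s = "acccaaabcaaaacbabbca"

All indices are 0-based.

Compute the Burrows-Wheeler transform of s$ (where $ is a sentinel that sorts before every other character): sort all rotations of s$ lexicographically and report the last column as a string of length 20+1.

rank  rotation               last
    0  $acccaaabcaaaacbabbca  a
    1  a$acccaaabcaaaacbabbc  c
    2  aaaacbabbca$acccaaabc  c
    3  aaabcaaaacbabbca$accc  c
    4  aaacbabbca$acccaaabca  a
    5  aabcaaaacbabbca$accca  a
    6  aacbabbca$acccaaabcaa  a
    7  abbca$acccaaabcaaaacb  b
    8  abcaaaacbabbca$acccaa  a
    9  acbabbca$acccaaabcaaa  a
   10  acccaaabcaaaacbabbca$  $
   11  babbca$acccaaabcaaaac  c
   12  bbca$acccaaabcaaaacba  a
   13  bca$acccaaabcaaaacbab  b
   14  bcaaaacbabbca$acccaaa  a
   15  ca$acccaaabcaaaacbabb  b
   16  caaaacbabbca$acccaaab  b
   17  caaabcaaaacbabbca$acc  c
   18  cbabbca$acccaaabcaaaa  a
   19  ccaaabcaaaacbabbca$ac  c
   20  cccaaabcaaaacbabbca$a  a

acccaaabaa$cababbcaca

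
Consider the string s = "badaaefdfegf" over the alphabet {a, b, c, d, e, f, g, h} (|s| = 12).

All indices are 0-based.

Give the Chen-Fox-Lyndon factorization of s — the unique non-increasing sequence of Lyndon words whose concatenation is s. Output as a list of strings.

emit factor 1: 'b' (i=0, period=1)
emit factor 2: 'ad' (i=1, period=2)
emit factor 3: 'aaefdfegf' (i=3, period=9)

["b", "ad", "aaefdfegf"]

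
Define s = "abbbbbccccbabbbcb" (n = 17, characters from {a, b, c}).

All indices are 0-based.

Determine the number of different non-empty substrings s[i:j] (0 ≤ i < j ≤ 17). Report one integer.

120

rank | idx | suffix
   0 |   0 | abbbbbccccbabbbcb
   1 |  11 | abbbcb
   2 |  16 | b
   3 |  10 | babbbcb
   4 |   1 | bbbbbccccbabbbcb
   5 |   2 | bbbbccccbabbbcb
   6 |  12 | bbbcb
   7 |   3 | bbbccccbabbbcb
   8 |  13 | bbcb
   9 |   4 | bbccccbabbbcb
  10 |  14 | bcb
  11 |   5 | bccccbabbbcb
  12 |  15 | cb
  13 |   9 | cbabbbcb
  14 |   8 | ccbabbbcb
  15 |   7 | cccbabbbcb
  16 |   6 | ccccbabbbcb

SA = [0, 11, 16, 10, 1, 2, 12, 3, 13, 4, 14, 5, 15, 9, 8, 7, 6]
[i] adj suffixes → lcp
  [1] 0/11 → 4 ('abbb')
  [2] 11/16 → 0 ('')
  [3] 16/10 → 1 ('b')
  [4] 10/1 → 1 ('b')
  [5] 1/2 → 4 ('bbbb')
  [6] 2/12 → 3 ('bbb')
  [7] 12/3 → 4 ('bbbc')
  [8] 3/13 → 2 ('bb')
  [9] 13/4 → 3 ('bbc')
  [10] 4/14 → 1 ('b')
  [11] 14/5 → 2 ('bc')
  [12] 5/15 → 0 ('')
  [13] 15/9 → 2 ('cb')
  [14] 9/8 → 1 ('c')
  [15] 8/7 → 2 ('cc')
  [16] 7/6 → 3 ('ccc')

n(n+1)/2 = 17·18/2 = 153
Σ LCP = 0 + 4 + 0 + 1 + 1 + 4 + 3 + 4 + 2 + 3 + 1 + 2 + 0 + 2 + 1 + 2 + 3 = 33
distinct = 153 − 33 = 120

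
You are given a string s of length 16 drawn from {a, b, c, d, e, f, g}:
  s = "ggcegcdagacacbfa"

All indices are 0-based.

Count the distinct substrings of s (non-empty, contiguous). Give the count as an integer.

125

rank | idx | suffix
   0 |  15 | a
   1 |   9 | acacbfa
   2 |  11 | acbfa
   3 |   7 | agacacbfa
   4 |  13 | bfa
   5 |  10 | cacbfa
   6 |  12 | cbfa
   7 |   5 | cdagacacbfa
   8 |   2 | cegcdagacacbfa
   9 |   6 | dagacacbfa
  10 |   3 | egcdagacacbfa
  11 |  14 | fa
  12 |   8 | gacacbfa
  13 |   4 | gcdagacacbfa
  14 |   1 | gcegcdagacacbfa
  15 |   0 | ggcegcdagacacbfa

SA = [15, 9, 11, 7, 13, 10, 12, 5, 2, 6, 3, 14, 8, 4, 1, 0]
rank  pair      lcp
   1  s[15:],s[9:]  1  'a'
   2  s[9:],s[11:]  2  'ac'
   3  s[11:],s[7:]  1  'a'
   4  s[7:],s[13:]  0  ''
   5  s[13:],s[10:]  0  ''
   6  s[10:],s[12:]  1  'c'
   7  s[12:],s[5:]  1  'c'
   8  s[5:],s[2:]  1  'c'
   9  s[2:],s[6:]  0  ''
  10  s[6:],s[3:]  0  ''
  11  s[3:],s[14:]  0  ''
  12  s[14:],s[8:]  0  ''
  13  s[8:],s[4:]  1  'g'
  14  s[4:],s[1:]  2  'gc'
  15  s[1:],s[0:]  1  'g'

n(n+1)/2 = 16·17/2 = 136
Σ LCP = 0 + 1 + 2 + 1 + 0 + 0 + 1 + 1 + 1 + 0 + 0 + 0 + 0 + 1 + 2 + 1 = 11
distinct = 136 − 11 = 125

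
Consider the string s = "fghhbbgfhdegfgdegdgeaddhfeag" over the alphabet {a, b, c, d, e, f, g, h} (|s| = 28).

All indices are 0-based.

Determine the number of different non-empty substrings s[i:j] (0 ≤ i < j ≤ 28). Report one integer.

378

rank | idx | suffix
   0 |  20 | addhfeag
   1 |  26 | ag
   2 |   4 | bbgfhdegfgdegdgeaddhfeag
   3 |   5 | bgfhdegfgdegdgeaddhfeag
   4 |  21 | ddhfeag
   5 |  14 | degdgeaddhfeag
   6 |   9 | degfgdegdgeaddhfeag
   7 |  17 | dgeaddhfeag
   8 |  22 | dhfeag
   9 |  19 | eaddhfeag
  10 |  25 | eag
  11 |  15 | egdgeaddhfeag
  12 |  10 | egfgdegdgeaddhfeag
  13 |  24 | feag
  14 |  12 | fgdegdgeaddhfeag
  15 |   0 | fghhbbgfhdegfgdegdgeaddhfeag
  16 |   7 | fhdegfgdegdgeaddhfeag
  17 |  27 | g
  18 |  13 | gdegdgeaddhfeag
  19 |  16 | gdgeaddhfeag
  20 |  18 | geaddhfeag
  21 |  11 | gfgdegdgeaddhfeag
  22 |   6 | gfhdegfgdegdgeaddhfeag
  23 |   1 | ghhbbgfhdegfgdegdgeaddhfeag
  24 |   3 | hbbgfhdegfgdegdgeaddhfeag
  25 |   8 | hdegfgdegdgeaddhfeag
  26 |  23 | hfeag
  27 |   2 | hhbbgfhdegfgdegdgeaddhfeag

SA = [20, 26, 4, 5, 21, 14, 9, 17, 22, 19, 25, 15, 10, 24, 12, 0, 7, 27, 13, 16, 18, 11, 6, 1, 3, 8, 23, 2]
i: (SA[i-1],SA[i]) lcp shared
  1: (20,26) 1 'a'
  2: (26,4) 0 ''
  3: (4,5) 1 'b'
  4: (5,21) 0 ''
  5: (21,14) 1 'd'
  6: (14,9) 3 'deg'
  7: (9,17) 1 'd'
  8: (17,22) 1 'd'
  9: (22,19) 0 ''
  10: (19,25) 2 'ea'
  11: (25,15) 1 'e'
  12: (15,10) 2 'eg'
  13: (10,24) 0 ''
  14: (24,12) 1 'f'
  15: (12,0) 2 'fg'
  16: (0,7) 1 'f'
  17: (7,27) 0 ''
  18: (27,13) 1 'g'
  19: (13,16) 2 'gd'
  20: (16,18) 1 'g'
  21: (18,11) 1 'g'
  22: (11,6) 2 'gf'
  23: (6,1) 1 'g'
  24: (1,3) 0 ''
  25: (3,8) 1 'h'
  26: (8,23) 1 'h'
  27: (23,2) 1 'h'

n(n+1)/2 = 28·29/2 = 406
Σ LCP = 0 + 1 + 0 + 1 + 0 + 1 + 3 + 1 + 1 + 0 + 2 + 1 + 2 + 0 + 1 + 2 + 1 + 0 + 1 + 2 + 1 + 1 + 2 + 1 + 0 + 1 + 1 + 1 = 28
distinct = 406 − 28 = 378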